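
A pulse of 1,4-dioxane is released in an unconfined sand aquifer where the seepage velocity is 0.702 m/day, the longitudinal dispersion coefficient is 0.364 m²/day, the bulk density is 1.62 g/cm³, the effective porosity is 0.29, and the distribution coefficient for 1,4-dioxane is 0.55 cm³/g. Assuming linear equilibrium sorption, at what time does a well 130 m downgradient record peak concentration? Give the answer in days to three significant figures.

Retardation factor R = 1 + ρ_b·K_d/n = 1 + 1.62 × 0.55/0.29 = 4.072.
Sorption retards both mechanisms: v_R = v/R = 0.1724 m/day, D_R = D/R = 0.08939 m²/day.
Peak time from v_R²t² + 2D_R t − x² = 0: t = (√(D_R² + v_R²x²) − D_R)/v_R².
√(D_R² + v_R²x²) = √(0.08939² + 0.1724² × 130²) = 22.41; v_R² = 0.02972.
t = (22.41 − 0.08939)/0.02972 = 751 days.

751 days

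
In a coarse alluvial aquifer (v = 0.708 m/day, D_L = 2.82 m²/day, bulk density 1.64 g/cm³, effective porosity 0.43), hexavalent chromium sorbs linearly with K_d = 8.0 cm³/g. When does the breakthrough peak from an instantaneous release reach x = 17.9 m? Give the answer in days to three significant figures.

639 days

Retardation factor R = 1 + ρ_b·K_d/n = 1 + 1.64 × 8.0/0.43 = 31.51.
Sorption retards both mechanisms: v_R = v/R = 0.02247 m/day, D_R = D/R = 0.08950 m²/day.
Peak time from v_R²t² + 2D_R t − x² = 0: t = (√(D_R² + v_R²x²) − D_R)/v_R².
√(D_R² + v_R²x²) = √(0.08950² + 0.02247² × 17.9²) = 0.4121; v_R² = 0.0005049.
t = (0.4121 − 0.08950)/0.0005049 = 639 days.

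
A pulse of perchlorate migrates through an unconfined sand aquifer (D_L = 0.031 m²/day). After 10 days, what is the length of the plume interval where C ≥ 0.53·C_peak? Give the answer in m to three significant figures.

The plume is Gaussian with σ = √(2Dt) = √(2 × 0.031 × 10) = 0.7874 m.
C/C_peak = exp(−Δx²/(2σ²)) = 0.53 ⇒ Δx = σ·√(−2 ln 0.53) = 0.7874 × 1.127 = 0.8874 m.
Width = 2Δx = 1.77 m.

1.77 m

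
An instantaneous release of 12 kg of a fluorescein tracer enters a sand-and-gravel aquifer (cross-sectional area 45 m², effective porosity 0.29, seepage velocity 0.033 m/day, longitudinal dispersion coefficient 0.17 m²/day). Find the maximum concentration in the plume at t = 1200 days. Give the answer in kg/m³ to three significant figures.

The peak of an instantaneous 1D plume sits at x = vt; there the Gaussian factor is 1 and C_max = M/(n_e·A·√(4πDt)), where n_e·A is the pore area the mass is dissolved in.
√(4πDt) = √(4π × 0.17 × 1200) = 50.63 m, so C_max = 12/(0.29 × 45 × 50.63) = 0.0182 kg/m³.

0.0182 kg/m³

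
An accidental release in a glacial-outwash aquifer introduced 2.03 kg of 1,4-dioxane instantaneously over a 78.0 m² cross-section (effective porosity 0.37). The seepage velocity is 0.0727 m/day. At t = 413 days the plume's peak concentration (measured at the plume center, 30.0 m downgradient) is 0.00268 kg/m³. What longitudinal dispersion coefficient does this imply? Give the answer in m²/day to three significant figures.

At the plume center C_max = M/(n_e·A·√(4πDt)), so D = M²/(4πt·(n_e·A·C_max)²).
n_e·A·C_max = 0.37 × 78.0 × 0.00268 = 0.07734 kg/m.
D = 2.03²/(4π × 413 × 0.07734²) = 0.133 m²/day.

0.133 m²/day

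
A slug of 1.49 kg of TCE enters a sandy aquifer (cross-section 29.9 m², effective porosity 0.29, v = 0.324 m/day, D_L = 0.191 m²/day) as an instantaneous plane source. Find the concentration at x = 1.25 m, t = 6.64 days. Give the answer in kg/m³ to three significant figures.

0.0367 kg/m³

For an instantaneous plane source, C(x,t) = M/(n_e·A·√(4πDt)) · exp(−(x−vt)²/(4Dt)), with n_e·A the pore (flow) area.
Plume center vt = 0.324 × 6.64 = 2.15136 m, so the well at 1.25 m is 0.90136 m upgradient of the peak.
√(4πDt) = 3.992 m, giving peak height M/(n_e·A·√(4πDt)) = 1.49/(0.29 × 29.9 × 3.992) = 0.04305 kg/m³.
(x−vt)²/(4Dt) = (-0.90136)²/(4 × 0.191 × 6.64) = 0.1602; exp(−0.1602) = 0.8520.
C = 0.04305 × 0.8520 = 0.0367 kg/m³.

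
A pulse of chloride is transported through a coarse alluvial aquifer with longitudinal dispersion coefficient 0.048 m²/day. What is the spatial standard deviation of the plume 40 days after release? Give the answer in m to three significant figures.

Dispersive spreading gives a Gaussian with σ² = 2Dt; advection only shifts the center.
σ = √(2 × 0.048 × 40) = 1.96 m.

1.96 m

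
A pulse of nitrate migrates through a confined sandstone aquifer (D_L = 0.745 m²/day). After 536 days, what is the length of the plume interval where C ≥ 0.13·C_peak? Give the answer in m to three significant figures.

The plume is Gaussian with σ = √(2Dt) = √(2 × 0.745 × 536) = 28.26 m.
C/C_peak = exp(−Δx²/(2σ²)) = 0.13 ⇒ Δx = σ·√(−2 ln 0.13) = 28.26 × 2.020 = 57.09 m.
Width = 2Δx = 114 m.

114 m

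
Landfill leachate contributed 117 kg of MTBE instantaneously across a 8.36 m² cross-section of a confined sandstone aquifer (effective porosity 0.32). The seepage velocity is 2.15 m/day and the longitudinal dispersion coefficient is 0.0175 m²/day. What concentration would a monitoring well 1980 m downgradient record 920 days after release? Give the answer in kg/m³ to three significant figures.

For an instantaneous plane source, C(x,t) = M/(n_e·A·√(4πDt)) · exp(−(x−vt)²/(4Dt)), with n_e·A the pore (flow) area.
Plume center vt = 2.15 × 920 = 1978 m, so the well at 1980 m is 2 m downgradient of the peak.
√(4πDt) = 14.22 m, giving peak height M/(n_e·A·√(4πDt)) = 117/(0.32 × 8.36 × 14.22) = 3.076 kg/m³.
(x−vt)²/(4Dt) = (2)²/(4 × 0.0175 × 920) = 0.06211; exp(−0.06211) = 0.9398.
C = 3.076 × 0.9398 = 2.89 kg/m³.

2.89 kg/m³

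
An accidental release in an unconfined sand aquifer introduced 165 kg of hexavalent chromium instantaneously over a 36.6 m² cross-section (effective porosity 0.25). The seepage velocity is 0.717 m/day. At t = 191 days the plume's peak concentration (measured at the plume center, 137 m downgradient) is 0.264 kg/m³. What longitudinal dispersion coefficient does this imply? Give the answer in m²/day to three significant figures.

1.94 m²/day

At the plume center C_max = M/(n_e·A·√(4πDt)), so D = M²/(4πt·(n_e·A·C_max)²).
n_e·A·C_max = 0.25 × 36.6 × 0.264 = 2.416 kg/m.
D = 165²/(4π × 191 × 2.416²) = 1.94 m²/day.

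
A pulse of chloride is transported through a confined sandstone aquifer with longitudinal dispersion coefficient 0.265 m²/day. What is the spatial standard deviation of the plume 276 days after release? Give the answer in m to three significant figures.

Dispersive spreading gives a Gaussian with σ² = 2Dt; advection only shifts the center.
σ = √(2 × 0.265 × 276) = 12.1 m.

12.1 m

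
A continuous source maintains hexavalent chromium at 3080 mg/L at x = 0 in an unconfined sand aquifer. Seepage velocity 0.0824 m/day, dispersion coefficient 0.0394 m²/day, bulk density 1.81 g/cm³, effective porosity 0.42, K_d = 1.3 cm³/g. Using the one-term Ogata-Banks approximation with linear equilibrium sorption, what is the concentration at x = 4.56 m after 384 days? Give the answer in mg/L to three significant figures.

Retardation factor R = 1 + ρ_b·K_d/n = 1 + 1.81 × 1.3/0.42 = 6.602.
Sorption retards both mechanisms: v_R = v/R = 0.01248 m/day, D_R = D/R = 0.005968 m²/day.
v_R·t = 0.01248 × 384 = 4.79232 m; 2√(D_R t) = 3.028 m; argument = (4.56 − 4.79232)/3.028 = -0.07672.
C = C₀ × ½·erfc(-0.07672) = 3080 × 0.5432 = 1670 mg/L.

1670 mg/L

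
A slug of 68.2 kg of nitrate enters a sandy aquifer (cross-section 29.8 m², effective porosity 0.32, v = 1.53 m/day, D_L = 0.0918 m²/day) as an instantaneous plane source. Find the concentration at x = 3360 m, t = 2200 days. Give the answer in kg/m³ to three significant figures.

0.136 kg/m³

For an instantaneous plane source, C(x,t) = M/(n_e·A·√(4πDt)) · exp(−(x−vt)²/(4Dt)), with n_e·A the pore (flow) area.
Plume center vt = 1.53 × 2200 = 3366 m, so the well at 3360 m is 6 m upgradient of the peak.
√(4πDt) = 50.38 m, giving peak height M/(n_e·A·√(4πDt)) = 68.2/(0.32 × 29.8 × 50.38) = 0.1420 kg/m³.
(x−vt)²/(4Dt) = (-6)²/(4 × 0.0918 × 2200) = 0.04456; exp(−0.04456) = 0.9564.
C = 0.1420 × 0.9564 = 0.136 kg/m³.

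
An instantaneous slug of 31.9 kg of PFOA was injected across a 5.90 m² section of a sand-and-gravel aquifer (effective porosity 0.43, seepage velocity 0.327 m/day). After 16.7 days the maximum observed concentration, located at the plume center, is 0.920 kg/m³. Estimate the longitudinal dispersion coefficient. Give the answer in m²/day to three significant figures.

0.890 m²/day

At the plume center C_max = M/(n_e·A·√(4πDt)), so D = M²/(4πt·(n_e·A·C_max)²).
n_e·A·C_max = 0.43 × 5.90 × 0.920 = 2.334 kg/m.
D = 31.9²/(4π × 16.7 × 2.334²) = 0.890 m²/day.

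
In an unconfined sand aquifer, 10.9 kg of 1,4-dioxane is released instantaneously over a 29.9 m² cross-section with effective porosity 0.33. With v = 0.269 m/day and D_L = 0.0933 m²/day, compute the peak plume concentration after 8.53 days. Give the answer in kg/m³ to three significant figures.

The peak of an instantaneous 1D plume sits at x = vt; there the Gaussian factor is 1 and C_max = M/(n_e·A·√(4πDt)), where n_e·A is the pore area the mass is dissolved in.
√(4πDt) = √(4π × 0.0933 × 8.53) = 3.162 m, so C_max = 10.9/(0.33 × 29.9 × 3.162) = 0.349 kg/m³.

0.349 kg/m³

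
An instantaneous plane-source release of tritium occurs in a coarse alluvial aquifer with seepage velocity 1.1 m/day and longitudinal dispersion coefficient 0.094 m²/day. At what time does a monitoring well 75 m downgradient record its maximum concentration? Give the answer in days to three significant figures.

For the 1D instantaneous-source solution, setting ∂C/∂t = 0 at fixed x gives v²t² + 2Dt − x² = 0, so t = (√(D² + v²x²) − D)/v².
√(D² + v²x²) = √(0.094² + 1.1² × 75²) = 82.50; v² = 1.21.
t = (82.50 − 0.094)/1.21 = 68.1 days (vs. the pure-advection estimate x/v = 68.2 d).

68.1 days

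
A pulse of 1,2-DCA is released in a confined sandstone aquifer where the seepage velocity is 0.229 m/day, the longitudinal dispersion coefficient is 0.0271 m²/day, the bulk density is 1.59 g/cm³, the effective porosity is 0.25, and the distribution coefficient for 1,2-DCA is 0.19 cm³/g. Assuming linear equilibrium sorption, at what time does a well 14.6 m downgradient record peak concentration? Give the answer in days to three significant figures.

140 days

Retardation factor R = 1 + ρ_b·K_d/n = 1 + 1.59 × 0.19/0.25 = 2.208.
Sorption retards both mechanisms: v_R = v/R = 0.1037 m/day, D_R = D/R = 0.01227 m²/day.
Peak time from v_R²t² + 2D_R t − x² = 0: t = (√(D_R² + v_R²x²) − D_R)/v_R².
√(D_R² + v_R²x²) = √(0.01227² + 0.1037² × 14.6²) = 1.514; v_R² = 0.01075.
t = (1.514 − 0.01227)/0.01075 = 140 days.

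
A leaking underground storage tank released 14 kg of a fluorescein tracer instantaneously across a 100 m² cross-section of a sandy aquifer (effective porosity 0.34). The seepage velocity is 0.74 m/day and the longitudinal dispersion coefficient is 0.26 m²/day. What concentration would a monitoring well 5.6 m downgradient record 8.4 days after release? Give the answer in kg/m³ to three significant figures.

0.0753 kg/m³

For an instantaneous plane source, C(x,t) = M/(n_e·A·√(4πDt)) · exp(−(x−vt)²/(4Dt)), with n_e·A the pore (flow) area.
Plume center vt = 0.74 × 8.4 = 6.216 m, so the well at 5.6 m is 0.616 m upgradient of the peak.
√(4πDt) = 5.239 m, giving peak height M/(n_e·A·√(4πDt)) = 14/(0.34 × 100 × 5.239) = 0.07860 kg/m³.
(x−vt)²/(4Dt) = (-0.616)²/(4 × 0.26 × 8.4) = 0.04344; exp(−0.04344) = 0.9575.
C = 0.07860 × 0.9575 = 0.0753 kg/m³.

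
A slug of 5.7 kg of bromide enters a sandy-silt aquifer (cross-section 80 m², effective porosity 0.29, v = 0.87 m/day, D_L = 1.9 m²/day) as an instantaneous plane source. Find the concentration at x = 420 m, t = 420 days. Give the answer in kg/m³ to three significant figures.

0.000964 kg/m³

For an instantaneous plane source, C(x,t) = M/(n_e·A·√(4πDt)) · exp(−(x−vt)²/(4Dt)), with n_e·A the pore (flow) area.
Plume center vt = 0.87 × 420 = 365.4 m, so the well at 420 m is 54.6 m downgradient of the peak.
√(4πDt) = 100.1 m, giving peak height M/(n_e·A·√(4πDt)) = 5.7/(0.29 × 80 × 100.1) = 0.002454 kg/m³.
(x−vt)²/(4Dt) = (54.6)²/(4 × 1.9 × 420) = 0.9339; exp(−0.9339) = 0.3930.
C = 0.002454 × 0.3930 = 0.000964 kg/m³.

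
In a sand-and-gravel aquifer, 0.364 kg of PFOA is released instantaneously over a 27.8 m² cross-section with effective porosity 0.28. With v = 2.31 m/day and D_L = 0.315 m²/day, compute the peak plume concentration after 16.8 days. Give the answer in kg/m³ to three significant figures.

The peak of an instantaneous 1D plume sits at x = vt; there the Gaussian factor is 1 and C_max = M/(n_e·A·√(4πDt)), where n_e·A is the pore area the mass is dissolved in.
√(4πDt) = √(4π × 0.315 × 16.8) = 8.155 m, so C_max = 0.364/(0.28 × 27.8 × 8.155) = 0.00573 kg/m³.

0.00573 kg/m³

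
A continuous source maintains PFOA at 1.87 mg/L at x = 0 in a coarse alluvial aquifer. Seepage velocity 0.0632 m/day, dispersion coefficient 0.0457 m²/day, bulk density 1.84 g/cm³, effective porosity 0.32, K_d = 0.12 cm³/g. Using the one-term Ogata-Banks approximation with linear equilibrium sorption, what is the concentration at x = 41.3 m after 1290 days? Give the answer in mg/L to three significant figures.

Retardation factor R = 1 + ρ_b·K_d/n = 1 + 1.84 × 0.12/0.32 = 1.690.
Sorption retards both mechanisms: v_R = v/R = 0.03740 m/day, D_R = D/R = 0.02704 m²/day.
v_R·t = 0.03740 × 1290 = 48.246 m; 2√(D_R t) = 11.81 m; argument = (41.3 − 48.246)/11.81 = -0.5881.
C = C₀ × ½·erfc(-0.5881) = 1.87 × 0.7972 = 1.49 mg/L.

1.49 mg/L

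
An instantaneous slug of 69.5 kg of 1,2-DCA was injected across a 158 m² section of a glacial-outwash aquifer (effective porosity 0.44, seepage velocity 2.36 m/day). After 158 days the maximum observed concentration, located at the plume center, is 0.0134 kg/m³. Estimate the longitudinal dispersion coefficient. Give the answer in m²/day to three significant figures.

At the plume center C_max = M/(n_e·A·√(4πDt)), so D = M²/(4πt·(n_e·A·C_max)²).
n_e·A·C_max = 0.44 × 158 × 0.0134 = 0.9316 kg/m.
D = 69.5²/(4π × 158 × 0.9316²) = 2.80 m²/day.

2.80 m²/day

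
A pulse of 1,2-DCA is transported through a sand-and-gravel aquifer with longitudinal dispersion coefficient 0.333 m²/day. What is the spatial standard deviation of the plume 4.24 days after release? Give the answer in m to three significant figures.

Dispersive spreading gives a Gaussian with σ² = 2Dt; advection only shifts the center.
σ = √(2 × 0.333 × 4.24) = 1.68 m.

1.68 m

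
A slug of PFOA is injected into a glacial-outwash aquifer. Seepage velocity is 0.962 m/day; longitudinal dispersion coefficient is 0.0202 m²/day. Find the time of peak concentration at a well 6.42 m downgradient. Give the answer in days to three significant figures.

For the 1D instantaneous-source solution, setting ∂C/∂t = 0 at fixed x gives v²t² + 2Dt − x² = 0, so t = (√(D² + v²x²) − D)/v².
√(D² + v²x²) = √(0.0202² + 0.962² × 6.42²) = 6.176; v² = 0.925444.
t = (6.176 − 0.0202)/0.925444 = 6.65 days (vs. the pure-advection estimate x/v = 6.67 d).

6.65 days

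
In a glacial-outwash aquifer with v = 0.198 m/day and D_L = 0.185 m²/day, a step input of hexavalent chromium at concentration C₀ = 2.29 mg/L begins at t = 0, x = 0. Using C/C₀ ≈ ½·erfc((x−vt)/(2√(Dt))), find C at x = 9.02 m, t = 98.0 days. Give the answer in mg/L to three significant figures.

2.19 mg/L

For a continuous step input, C/C₀ ≈ ½·erfc((x−vt)/(2√(Dt))).
vt = 0.198 × 98.0 = 19.404 m and 2√(Dt) = 2√(0.185 × 98.0) = 8.516 m.
Argument (x−vt)/(2√(Dt)) = (9.02 − 19.404)/8.516 = -1.219; ½·erfc(-1.219) = 0.9576.
C = 2.29 × 0.9576 = 2.19 mg/L.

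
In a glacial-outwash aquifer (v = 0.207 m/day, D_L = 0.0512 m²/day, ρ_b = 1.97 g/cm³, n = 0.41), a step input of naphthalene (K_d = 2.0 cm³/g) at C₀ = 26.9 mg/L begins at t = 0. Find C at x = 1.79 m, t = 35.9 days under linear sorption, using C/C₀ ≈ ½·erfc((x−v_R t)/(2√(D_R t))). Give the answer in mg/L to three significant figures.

0.863 mg/L

Retardation factor R = 1 + ρ_b·K_d/n = 1 + 1.97 × 2.0/0.41 = 10.61.
Sorption retards both mechanisms: v_R = v/R = 0.01951 m/day, D_R = D/R = 0.004826 m²/day.
v_R·t = 0.01951 × 35.9 = 0.700409 m; 2√(D_R t) = 0.8325 m; argument = (1.79 − 0.700409)/0.8325 = 1.309.
C = C₀ × ½·erfc(1.309) = 26.9 × 0.03207 = 0.863 mg/L.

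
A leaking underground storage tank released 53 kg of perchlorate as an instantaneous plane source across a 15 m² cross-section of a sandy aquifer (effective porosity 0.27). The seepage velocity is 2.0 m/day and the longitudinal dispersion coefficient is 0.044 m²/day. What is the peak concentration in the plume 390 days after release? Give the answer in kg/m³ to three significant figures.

0.891 kg/m³

The peak of an instantaneous 1D plume sits at x = vt; there the Gaussian factor is 1 and C_max = M/(n_e·A·√(4πDt)), where n_e·A is the pore area the mass is dissolved in.
√(4πDt) = √(4π × 0.044 × 390) = 14.68 m, so C_max = 53/(0.27 × 15 × 14.68) = 0.891 kg/m³.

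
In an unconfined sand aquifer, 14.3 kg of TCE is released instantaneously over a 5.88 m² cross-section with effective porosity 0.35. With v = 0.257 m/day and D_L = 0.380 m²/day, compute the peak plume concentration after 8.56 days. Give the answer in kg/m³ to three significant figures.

1.09 kg/m³

The peak of an instantaneous 1D plume sits at x = vt; there the Gaussian factor is 1 and C_max = M/(n_e·A·√(4πDt)), where n_e·A is the pore area the mass is dissolved in.
√(4πDt) = √(4π × 0.380 × 8.56) = 6.393 m, so C_max = 14.3/(0.35 × 5.88 × 6.393) = 1.09 kg/m³.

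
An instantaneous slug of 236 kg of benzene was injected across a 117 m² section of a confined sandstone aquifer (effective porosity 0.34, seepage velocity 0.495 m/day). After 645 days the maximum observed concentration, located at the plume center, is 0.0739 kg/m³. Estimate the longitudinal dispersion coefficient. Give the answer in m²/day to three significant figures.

0.795 m²/day

At the plume center C_max = M/(n_e·A·√(4πDt)), so D = M²/(4πt·(n_e·A·C_max)²).
n_e·A·C_max = 0.34 × 117 × 0.0739 = 2.940 kg/m.
D = 236²/(4π × 645 × 2.940²) = 0.795 m²/day.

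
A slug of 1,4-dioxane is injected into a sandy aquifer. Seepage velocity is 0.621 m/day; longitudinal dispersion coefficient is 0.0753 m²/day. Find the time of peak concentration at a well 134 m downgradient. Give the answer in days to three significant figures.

216 days

For the 1D instantaneous-source solution, setting ∂C/∂t = 0 at fixed x gives v²t² + 2Dt − x² = 0, so t = (√(D² + v²x²) − D)/v².
√(D² + v²x²) = √(0.0753² + 0.621² × 134²) = 83.21; v² = 0.385641.
t = (83.21 − 0.0753)/0.385641 = 216 days (vs. the pure-advection estimate x/v = 216 d).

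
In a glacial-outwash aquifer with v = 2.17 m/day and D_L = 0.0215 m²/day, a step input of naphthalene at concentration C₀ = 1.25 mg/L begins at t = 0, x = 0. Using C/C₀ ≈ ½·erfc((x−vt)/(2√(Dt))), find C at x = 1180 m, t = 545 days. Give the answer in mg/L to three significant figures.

For a continuous step input, C/C₀ ≈ ½·erfc((x−vt)/(2√(Dt))).
vt = 2.17 × 545 = 1182.65 m and 2√(Dt) = 2√(0.0215 × 545) = 6.846 m.
Argument (x−vt)/(2√(Dt)) = (1180 − 1182.65)/6.846 = -0.3871; ½·erfc(-0.3871) = 0.7080.
C = 1.25 × 0.7080 = 0.885 mg/L.

0.885 mg/L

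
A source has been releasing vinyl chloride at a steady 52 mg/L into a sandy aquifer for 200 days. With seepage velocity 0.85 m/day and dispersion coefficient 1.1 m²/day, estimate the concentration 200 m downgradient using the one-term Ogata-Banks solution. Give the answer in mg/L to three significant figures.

3.97 mg/L

For a continuous step input, C/C₀ ≈ ½·erfc((x−vt)/(2√(Dt))).
vt = 0.85 × 200 = 170 m and 2√(Dt) = 2√(1.1 × 200) = 29.66 m.
Argument (x−vt)/(2√(Dt)) = (200 − 170)/29.66 = 1.011; ½·erfc(1.011) = 0.07639.
C = 52 × 0.07639 = 3.97 mg/L.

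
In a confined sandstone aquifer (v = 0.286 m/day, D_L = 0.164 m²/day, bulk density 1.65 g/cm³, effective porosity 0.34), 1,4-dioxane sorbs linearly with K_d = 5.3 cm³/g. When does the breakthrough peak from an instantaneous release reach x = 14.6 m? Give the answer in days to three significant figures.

1310 days

Retardation factor R = 1 + ρ_b·K_d/n = 1 + 1.65 × 5.3/0.34 = 26.72.
Sorption retards both mechanisms: v_R = v/R = 0.01070 m/day, D_R = D/R = 0.006138 m²/day.
Peak time from v_R²t² + 2D_R t − x² = 0: t = (√(D_R² + v_R²x²) − D_R)/v_R².
√(D_R² + v_R²x²) = √(0.006138² + 0.01070² × 14.6²) = 0.1563; v_R² = 0.0001145.
t = (0.1563 − 0.006138)/0.0001145 = 1310 days.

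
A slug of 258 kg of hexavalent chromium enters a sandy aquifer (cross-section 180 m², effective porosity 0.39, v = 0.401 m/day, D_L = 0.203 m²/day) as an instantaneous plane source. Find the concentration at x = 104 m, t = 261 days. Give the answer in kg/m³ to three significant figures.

0.142 kg/m³

For an instantaneous plane source, C(x,t) = M/(n_e·A·√(4πDt)) · exp(−(x−vt)²/(4Dt)), with n_e·A the pore (flow) area.
Plume center vt = 0.401 × 261 = 104.661 m, so the well at 104 m is 0.661 m upgradient of the peak.
√(4πDt) = 25.80 m, giving peak height M/(n_e·A·√(4πDt)) = 258/(0.39 × 180 × 25.80) = 0.1425 kg/m³.
(x−vt)²/(4Dt) = (-0.661)²/(4 × 0.203 × 261) = 0.002062; exp(−0.002062) = 0.9979.
C = 0.1425 × 0.9979 = 0.142 kg/m³.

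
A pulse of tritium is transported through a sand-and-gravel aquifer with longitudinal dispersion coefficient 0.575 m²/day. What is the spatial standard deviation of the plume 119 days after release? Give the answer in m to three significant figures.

11.7 m

Dispersive spreading gives a Gaussian with σ² = 2Dt; advection only shifts the center.
σ = √(2 × 0.575 × 119) = 11.7 m.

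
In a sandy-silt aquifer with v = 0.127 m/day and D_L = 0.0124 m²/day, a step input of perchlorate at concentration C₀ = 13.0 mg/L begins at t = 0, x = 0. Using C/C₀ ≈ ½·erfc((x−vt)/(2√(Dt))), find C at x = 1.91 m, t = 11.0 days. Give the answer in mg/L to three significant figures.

2.12 mg/L

For a continuous step input, C/C₀ ≈ ½·erfc((x−vt)/(2√(Dt))).
vt = 0.127 × 11.0 = 1.397 m and 2√(Dt) = 2√(0.0124 × 11.0) = 0.7386 m.
Argument (x−vt)/(2√(Dt)) = (1.91 − 1.397)/0.7386 = 0.6946; ½·erfc(0.6946) = 0.1630.
C = 13.0 × 0.1630 = 2.12 mg/L.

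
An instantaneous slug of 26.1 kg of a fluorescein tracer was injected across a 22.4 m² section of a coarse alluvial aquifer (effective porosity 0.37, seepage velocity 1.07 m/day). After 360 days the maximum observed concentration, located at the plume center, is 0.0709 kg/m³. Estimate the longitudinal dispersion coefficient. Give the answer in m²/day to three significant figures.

0.436 m²/day

At the plume center C_max = M/(n_e·A·√(4πDt)), so D = M²/(4πt·(n_e·A·C_max)²).
n_e·A·C_max = 0.37 × 22.4 × 0.0709 = 0.5876 kg/m.
D = 26.1²/(4π × 360 × 0.5876²) = 0.436 m²/day.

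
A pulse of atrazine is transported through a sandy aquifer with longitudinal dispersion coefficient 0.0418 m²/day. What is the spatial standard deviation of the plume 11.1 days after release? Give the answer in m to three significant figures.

0.963 m

Dispersive spreading gives a Gaussian with σ² = 2Dt; advection only shifts the center.
σ = √(2 × 0.0418 × 11.1) = 0.963 m.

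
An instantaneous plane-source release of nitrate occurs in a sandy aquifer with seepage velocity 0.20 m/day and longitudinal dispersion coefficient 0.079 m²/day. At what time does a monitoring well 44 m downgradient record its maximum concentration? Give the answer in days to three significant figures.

For the 1D instantaneous-source solution, setting ∂C/∂t = 0 at fixed x gives v²t² + 2Dt − x² = 0, so t = (√(D² + v²x²) − D)/v².
√(D² + v²x²) = √(0.079² + 0.20² × 44²) = 8.800; v² = 0.04.
t = (8.800 − 0.079)/0.04 = 218 days (vs. the pure-advection estimate x/v = 220 d).

218 days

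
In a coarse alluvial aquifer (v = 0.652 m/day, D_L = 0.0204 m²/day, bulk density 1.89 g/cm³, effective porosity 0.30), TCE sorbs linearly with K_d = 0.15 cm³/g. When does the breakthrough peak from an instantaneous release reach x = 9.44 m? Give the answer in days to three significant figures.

28.1 days

Retardation factor R = 1 + ρ_b·K_d/n = 1 + 1.89 × 0.15/0.30 = 1.945.
Sorption retards both mechanisms: v_R = v/R = 0.3352 m/day, D_R = D/R = 0.01049 m²/day.
Peak time from v_R²t² + 2D_R t − x² = 0: t = (√(D_R² + v_R²x²) − D_R)/v_R².
√(D_R² + v_R²x²) = √(0.01049² + 0.3352² × 9.44²) = 3.164; v_R² = 0.1124.
t = (3.164 − 0.01049)/0.1124 = 28.1 days.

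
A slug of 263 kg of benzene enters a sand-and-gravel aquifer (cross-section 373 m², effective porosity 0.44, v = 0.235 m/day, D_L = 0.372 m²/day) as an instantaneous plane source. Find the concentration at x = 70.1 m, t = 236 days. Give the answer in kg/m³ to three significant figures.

For an instantaneous plane source, C(x,t) = M/(n_e·A·√(4πDt)) · exp(−(x−vt)²/(4Dt)), with n_e·A the pore (flow) area.
Plume center vt = 0.235 × 236 = 55.46 m, so the well at 70.1 m is 14.64 m downgradient of the peak.
√(4πDt) = 33.21 m, giving peak height M/(n_e·A·√(4πDt)) = 263/(0.44 × 373 × 33.21) = 0.04825 kg/m³.
(x−vt)²/(4Dt) = (14.64)²/(4 × 0.372 × 236) = 0.6103; exp(−0.6103) = 0.5432.
C = 0.04825 × 0.5432 = 0.0262 kg/m³.

0.0262 kg/m³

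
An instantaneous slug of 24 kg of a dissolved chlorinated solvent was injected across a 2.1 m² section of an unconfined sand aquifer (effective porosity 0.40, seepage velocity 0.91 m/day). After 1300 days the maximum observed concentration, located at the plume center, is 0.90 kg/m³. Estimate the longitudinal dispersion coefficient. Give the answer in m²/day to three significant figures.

At the plume center C_max = M/(n_e·A·√(4πDt)), so D = M²/(4πt·(n_e·A·C_max)²).
n_e·A·C_max = 0.40 × 2.1 × 0.90 = 0.7560 kg/m.
D = 24²/(4π × 1300 × 0.7560²) = 0.0617 m²/day.

0.0617 m²/day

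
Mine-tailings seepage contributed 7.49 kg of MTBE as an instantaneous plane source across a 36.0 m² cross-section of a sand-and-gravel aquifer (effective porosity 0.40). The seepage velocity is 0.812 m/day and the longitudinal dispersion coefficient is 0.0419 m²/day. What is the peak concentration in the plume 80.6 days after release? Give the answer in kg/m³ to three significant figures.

The peak of an instantaneous 1D plume sits at x = vt; there the Gaussian factor is 1 and C_max = M/(n_e·A·√(4πDt)), where n_e·A is the pore area the mass is dissolved in.
√(4πDt) = √(4π × 0.0419 × 80.6) = 6.514 m, so C_max = 7.49/(0.40 × 36.0 × 6.514) = 0.0798 kg/m³.

0.0798 kg/m³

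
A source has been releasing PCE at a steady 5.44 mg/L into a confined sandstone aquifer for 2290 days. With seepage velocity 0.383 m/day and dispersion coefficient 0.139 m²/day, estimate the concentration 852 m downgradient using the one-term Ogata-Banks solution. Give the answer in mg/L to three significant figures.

4.57 mg/L

For a continuous step input, C/C₀ ≈ ½·erfc((x−vt)/(2√(Dt))).
vt = 0.383 × 2290 = 877.07 m and 2√(Dt) = 2√(0.139 × 2290) = 35.68 m.
Argument (x−vt)/(2√(Dt)) = (852 − 877.07)/35.68 = -0.7026; ½·erfc(-0.7026) = 0.8398.
C = 5.44 × 0.8398 = 4.57 mg/L.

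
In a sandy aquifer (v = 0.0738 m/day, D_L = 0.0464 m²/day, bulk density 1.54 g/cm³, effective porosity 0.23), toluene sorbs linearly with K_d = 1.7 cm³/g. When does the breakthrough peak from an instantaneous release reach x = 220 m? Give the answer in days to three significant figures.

36800 days

Retardation factor R = 1 + ρ_b·K_d/n = 1 + 1.54 × 1.7/0.23 = 12.38.
Sorption retards both mechanisms: v_R = v/R = 0.005961 m/day, D_R = D/R = 0.003748 m²/day.
Peak time from v_R²t² + 2D_R t − x² = 0: t = (√(D_R² + v_R²x²) − D_R)/v_R².
√(D_R² + v_R²x²) = √(0.003748² + 0.005961² × 220²) = 1.311; v_R² = 3.553e-05.
t = (1.311 − 0.003748)/3.553e-05 = 36800 days.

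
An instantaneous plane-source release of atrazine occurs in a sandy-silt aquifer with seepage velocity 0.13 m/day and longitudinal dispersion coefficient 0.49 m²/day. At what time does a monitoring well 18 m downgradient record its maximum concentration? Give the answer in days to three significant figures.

112 days

For the 1D instantaneous-source solution, setting ∂C/∂t = 0 at fixed x gives v²t² + 2Dt − x² = 0, so t = (√(D² + v²x²) − D)/v².
√(D² + v²x²) = √(0.49² + 0.13² × 18²) = 2.391; v² = 0.0169.
t = (2.391 − 0.49)/0.0169 = 112 days (vs. the pure-advection estimate x/v = 138 d).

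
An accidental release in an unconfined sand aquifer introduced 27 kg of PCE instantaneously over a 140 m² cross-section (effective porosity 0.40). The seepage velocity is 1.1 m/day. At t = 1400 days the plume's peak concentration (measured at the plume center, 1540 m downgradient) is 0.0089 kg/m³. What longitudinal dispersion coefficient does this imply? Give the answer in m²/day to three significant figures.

0.167 m²/day

At the plume center C_max = M/(n_e·A·√(4πDt)), so D = M²/(4πt·(n_e·A·C_max)²).
n_e·A·C_max = 0.40 × 140 × 0.0089 = 0.4984 kg/m.
D = 27²/(4π × 1400 × 0.4984²) = 0.167 m²/day.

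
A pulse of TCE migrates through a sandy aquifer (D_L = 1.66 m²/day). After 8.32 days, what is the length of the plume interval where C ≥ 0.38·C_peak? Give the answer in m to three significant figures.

The plume is Gaussian with σ = √(2Dt) = √(2 × 1.66 × 8.32) = 5.256 m.
C/C_peak = exp(−Δx²/(2σ²)) = 0.38 ⇒ Δx = σ·√(−2 ln 0.38) = 5.256 × 1.391 = 7.311 m.
Width = 2Δx = 14.6 m.

14.6 m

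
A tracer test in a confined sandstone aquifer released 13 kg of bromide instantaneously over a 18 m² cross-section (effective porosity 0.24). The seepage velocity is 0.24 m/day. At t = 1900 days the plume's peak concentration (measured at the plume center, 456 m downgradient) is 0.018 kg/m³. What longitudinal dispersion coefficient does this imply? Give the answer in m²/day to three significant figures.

1.17 m²/day

At the plume center C_max = M/(n_e·A·√(4πDt)), so D = M²/(4πt·(n_e·A·C_max)²).
n_e·A·C_max = 0.24 × 18 × 0.018 = 0.07776 kg/m.
D = 13²/(4π × 1900 × 0.07776²) = 1.17 m²/day.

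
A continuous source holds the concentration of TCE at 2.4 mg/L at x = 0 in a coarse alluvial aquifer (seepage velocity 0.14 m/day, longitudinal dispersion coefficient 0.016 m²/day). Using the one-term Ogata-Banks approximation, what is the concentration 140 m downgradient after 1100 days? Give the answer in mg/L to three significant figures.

For a continuous step input, C/C₀ ≈ ½·erfc((x−vt)/(2√(Dt))).
vt = 0.14 × 1100 = 154 m and 2√(Dt) = 2√(0.016 × 1100) = 8.390 m.
Argument (x−vt)/(2√(Dt)) = (140 − 154)/8.390 = -1.669; ½·erfc(-1.669) = 0.9909.
C = 2.4 × 0.9909 = 2.38 mg/L.

2.38 mg/L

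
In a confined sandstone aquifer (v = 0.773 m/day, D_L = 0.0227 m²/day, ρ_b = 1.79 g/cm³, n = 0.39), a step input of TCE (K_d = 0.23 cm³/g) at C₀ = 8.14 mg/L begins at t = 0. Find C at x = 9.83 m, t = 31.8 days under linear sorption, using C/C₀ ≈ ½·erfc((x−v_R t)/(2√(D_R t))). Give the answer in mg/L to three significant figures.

8.09 mg/L

Retardation factor R = 1 + ρ_b·K_d/n = 1 + 1.79 × 0.23/0.39 = 2.056.
Sorption retards both mechanisms: v_R = v/R = 0.3760 m/day, D_R = D/R = 0.01104 m²/day.
v_R·t = 0.3760 × 31.8 = 11.9568 m; 2√(D_R t) = 1.185 m; argument = (9.83 − 11.9568)/1.185 = -1.795.
C = C₀ × ½·erfc(-1.795) = 8.14 × 0.9944 = 8.09 mg/L.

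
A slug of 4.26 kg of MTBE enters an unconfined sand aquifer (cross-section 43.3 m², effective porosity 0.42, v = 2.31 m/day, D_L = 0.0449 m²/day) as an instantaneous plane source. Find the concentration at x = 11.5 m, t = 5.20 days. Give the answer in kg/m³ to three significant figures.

For an instantaneous plane source, C(x,t) = M/(n_e·A·√(4πDt)) · exp(−(x−vt)²/(4Dt)), with n_e·A the pore (flow) area.
Plume center vt = 2.31 × 5.20 = 12.012 m, so the well at 11.5 m is 0.512 m upgradient of the peak.
√(4πDt) = 1.713 m, giving peak height M/(n_e·A·√(4πDt)) = 4.26/(0.42 × 43.3 × 1.713) = 0.1367 kg/m³.
(x−vt)²/(4Dt) = (-0.512)²/(4 × 0.0449 × 5.20) = 0.2807; exp(−0.2807) = 0.7553.
C = 0.1367 × 0.7553 = 0.103 kg/m³.

0.103 kg/m³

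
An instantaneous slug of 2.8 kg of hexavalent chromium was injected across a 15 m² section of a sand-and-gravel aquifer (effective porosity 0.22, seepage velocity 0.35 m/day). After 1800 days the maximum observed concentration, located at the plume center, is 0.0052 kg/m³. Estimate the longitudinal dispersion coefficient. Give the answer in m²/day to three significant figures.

At the plume center C_max = M/(n_e·A·√(4πDt)), so D = M²/(4πt·(n_e·A·C_max)²).
n_e·A·C_max = 0.22 × 15 × 0.0052 = 0.01716 kg/m.
D = 2.8²/(4π × 1800 × 0.01716²) = 1.18 m²/day.

1.18 m²/day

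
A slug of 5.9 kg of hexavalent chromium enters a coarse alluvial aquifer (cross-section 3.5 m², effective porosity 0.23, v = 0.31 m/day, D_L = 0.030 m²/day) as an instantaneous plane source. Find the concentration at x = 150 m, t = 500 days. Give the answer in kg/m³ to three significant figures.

0.352 kg/m³

For an instantaneous plane source, C(x,t) = M/(n_e·A·√(4πDt)) · exp(−(x−vt)²/(4Dt)), with n_e·A the pore (flow) area.
Plume center vt = 0.31 × 500 = 155 m, so the well at 150 m is 5 m upgradient of the peak.
√(4πDt) = 13.73 m, giving peak height M/(n_e·A·√(4πDt)) = 5.9/(0.23 × 3.5 × 13.73) = 0.5338 kg/m³.
(x−vt)²/(4Dt) = (-5)²/(4 × 0.030 × 500) = 0.4167; exp(−0.4167) = 0.6592.
C = 0.5338 × 0.6592 = 0.352 kg/m³.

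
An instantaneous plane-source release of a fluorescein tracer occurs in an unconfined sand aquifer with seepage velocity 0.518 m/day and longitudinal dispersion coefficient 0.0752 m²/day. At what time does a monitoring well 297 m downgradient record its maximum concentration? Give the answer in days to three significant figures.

573 days

For the 1D instantaneous-source solution, setting ∂C/∂t = 0 at fixed x gives v²t² + 2Dt − x² = 0, so t = (√(D² + v²x²) − D)/v².
√(D² + v²x²) = √(0.0752² + 0.518² × 297²) = 153.8; v² = 0.268324.
t = (153.8 − 0.0752)/0.268324 = 573 days (vs. the pure-advection estimate x/v = 573 d).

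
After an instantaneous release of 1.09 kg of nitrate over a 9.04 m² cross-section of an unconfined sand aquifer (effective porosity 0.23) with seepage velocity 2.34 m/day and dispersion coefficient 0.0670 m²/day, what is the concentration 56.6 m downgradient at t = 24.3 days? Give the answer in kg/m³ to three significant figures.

For an instantaneous plane source, C(x,t) = M/(n_e·A·√(4πDt)) · exp(−(x−vt)²/(4Dt)), with n_e·A the pore (flow) area.
Plume center vt = 2.34 × 24.3 = 56.862 m, so the well at 56.6 m is 0.262 m upgradient of the peak.
√(4πDt) = 4.523 m, giving peak height M/(n_e·A·√(4πDt)) = 1.09/(0.23 × 9.04 × 4.523) = 0.1159 kg/m³.
(x−vt)²/(4Dt) = (-0.262)²/(4 × 0.0670 × 24.3) = 0.01054; exp(−0.01054) = 0.9895.
C = 0.1159 × 0.9895 = 0.115 kg/m³.

0.115 kg/m³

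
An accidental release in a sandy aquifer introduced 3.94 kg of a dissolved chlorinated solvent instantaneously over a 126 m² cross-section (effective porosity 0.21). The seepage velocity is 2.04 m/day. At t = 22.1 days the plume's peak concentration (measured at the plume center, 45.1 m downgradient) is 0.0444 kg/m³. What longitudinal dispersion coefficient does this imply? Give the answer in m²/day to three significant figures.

At the plume center C_max = M/(n_e·A·√(4πDt)), so D = M²/(4πt·(n_e·A·C_max)²).
n_e·A·C_max = 0.21 × 126 × 0.0444 = 1.175 kg/m.
D = 3.94²/(4π × 22.1 × 1.175²) = 0.0405 m²/day.

0.0405 m²/day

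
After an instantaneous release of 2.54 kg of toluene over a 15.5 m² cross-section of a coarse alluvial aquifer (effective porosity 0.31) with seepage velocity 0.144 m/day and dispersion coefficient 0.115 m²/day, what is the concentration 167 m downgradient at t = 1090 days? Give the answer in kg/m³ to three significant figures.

For an instantaneous plane source, C(x,t) = M/(n_e·A·√(4πDt)) · exp(−(x−vt)²/(4Dt)), with n_e·A the pore (flow) area.
Plume center vt = 0.144 × 1090 = 156.96 m, so the well at 167 m is 10.04 m downgradient of the peak.
√(4πDt) = 39.69 m, giving peak height M/(n_e·A·√(4πDt)) = 2.54/(0.31 × 15.5 × 39.69) = 0.01332 kg/m³.
(x−vt)²/(4Dt) = (10.04)²/(4 × 0.115 × 1090) = 0.2010; exp(−0.2010) = 0.8179.
C = 0.01332 × 0.8179 = 0.0109 kg/m³.

0.0109 kg/m³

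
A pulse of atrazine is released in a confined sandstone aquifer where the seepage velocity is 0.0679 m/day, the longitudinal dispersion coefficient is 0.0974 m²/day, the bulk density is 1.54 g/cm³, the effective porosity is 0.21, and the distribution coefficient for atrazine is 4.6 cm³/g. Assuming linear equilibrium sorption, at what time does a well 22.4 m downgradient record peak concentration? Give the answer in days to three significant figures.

Retardation factor R = 1 + ρ_b·K_d/n = 1 + 1.54 × 4.6/0.21 = 34.73.
Sorption retards both mechanisms: v_R = v/R = 0.001955 m/day, D_R = D/R = 0.002804 m²/day.
Peak time from v_R²t² + 2D_R t − x² = 0: t = (√(D_R² + v_R²x²) − D_R)/v_R².
√(D_R² + v_R²x²) = √(0.002804² + 0.001955² × 22.4²) = 0.04388; v_R² = 3.822e-06.
t = (0.04388 − 0.002804)/3.822e-06 = 10700 days.

10700 days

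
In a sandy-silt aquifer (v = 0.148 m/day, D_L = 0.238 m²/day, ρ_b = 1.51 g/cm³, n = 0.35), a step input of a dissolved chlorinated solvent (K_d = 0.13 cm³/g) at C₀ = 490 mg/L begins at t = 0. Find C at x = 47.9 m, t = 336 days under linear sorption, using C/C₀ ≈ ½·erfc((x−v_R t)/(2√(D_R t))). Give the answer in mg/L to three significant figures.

27.7 mg/L

Retardation factor R = 1 + ρ_b·K_d/n = 1 + 1.51 × 0.13/0.35 = 1.561.
Sorption retards both mechanisms: v_R = v/R = 0.09481 m/day, D_R = D/R = 0.1525 m²/day.
v_R·t = 0.09481 × 336 = 31.85616 m; 2√(D_R t) = 14.32 m; argument = (47.9 − 31.85616)/14.32 = 1.120.
C = C₀ × ½·erfc(1.120) = 490 × 0.05661 = 27.7 mg/L.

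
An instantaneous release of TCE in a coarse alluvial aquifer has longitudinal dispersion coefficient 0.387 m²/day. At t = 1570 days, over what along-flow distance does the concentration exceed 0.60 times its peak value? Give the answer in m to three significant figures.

The plume is Gaussian with σ = √(2Dt) = √(2 × 0.387 × 1570) = 34.86 m.
C/C_peak = exp(−Δx²/(2σ²)) = 0.60 ⇒ Δx = σ·√(−2 ln 0.60) = 34.86 × 1.011 = 35.24 m.
Width = 2Δx = 70.5 m.

70.5 m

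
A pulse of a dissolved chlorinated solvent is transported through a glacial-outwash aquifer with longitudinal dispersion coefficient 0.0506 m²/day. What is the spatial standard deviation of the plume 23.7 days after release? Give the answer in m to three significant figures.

1.55 m

Dispersive spreading gives a Gaussian with σ² = 2Dt; advection only shifts the center.
σ = √(2 × 0.0506 × 23.7) = 1.55 m.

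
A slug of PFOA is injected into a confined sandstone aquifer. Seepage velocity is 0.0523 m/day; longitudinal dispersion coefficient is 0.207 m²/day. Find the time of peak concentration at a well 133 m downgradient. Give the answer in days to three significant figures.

2470 days

For the 1D instantaneous-source solution, setting ∂C/∂t = 0 at fixed x gives v²t² + 2Dt − x² = 0, so t = (√(D² + v²x²) − D)/v².
√(D² + v²x²) = √(0.207² + 0.0523² × 133²) = 6.959; v² = 0.00273529.
t = (6.959 − 0.207)/0.00273529 = 2470 days (vs. the pure-advection estimate x/v = 2540 d).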